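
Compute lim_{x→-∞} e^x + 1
Evaluate the dominant behaviour as x → -∞; each term tends to a finite value or vanishes.
Limit = 1.

Final answer: 1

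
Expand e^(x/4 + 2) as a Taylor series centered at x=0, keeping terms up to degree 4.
x^4·e^(2)/6144 + x^3·e^(2)/384 + x^2·e^(2)/32 + x·e^(2)/4 + e^(2)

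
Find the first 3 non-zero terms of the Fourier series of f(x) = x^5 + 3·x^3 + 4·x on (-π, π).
(-34·π^2 + 2·π^4 + 212)·sin(x) + (-π^4 - 7 + 2·π^2)·sin(2·x) + (188/81 + 14·π^2/27 + 2·π^4/3)·sin(3·x)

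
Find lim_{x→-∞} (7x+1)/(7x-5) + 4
Evaluate the dominant behaviour as x → -∞; each term tends to a finite value or vanishes.
Limit = 5.

Final answer: 5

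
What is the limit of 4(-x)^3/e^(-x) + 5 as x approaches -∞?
The quotient is an ∞/∞ indeterminate form as x → -∞.
Compare growth rates of the dominant terms (exponentials ≫ polynomials ≫ logarithms), or apply L'Hôpital's rule; the quotient → 0.
Adding the constant: 0 + 5 = 5. Limit = 5.

Final answer: 5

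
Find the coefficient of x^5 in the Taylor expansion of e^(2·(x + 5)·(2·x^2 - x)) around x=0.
Expand to order 5: e^(2·(x + 5)·(2·x^2 - x)) = -15544·x^5/3 + 4316·x^4/3 - 1028·x^3/3 + 68·x^2 - 10·x + 1 + O(x^6).
The coefficient of x^5 is -15544/3.

Final answer: -15544/3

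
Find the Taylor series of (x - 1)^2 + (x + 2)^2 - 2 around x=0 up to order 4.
2·x^2 + 2·x + 3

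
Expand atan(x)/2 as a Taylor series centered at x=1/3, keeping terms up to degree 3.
atan(1/3)/2 + 9·(x - 1/3)/20 - 27·(x - 1/3)^2/200 - 81·(x - 1/3)^3/1000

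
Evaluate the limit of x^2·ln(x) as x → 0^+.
This is a 0·∞ indeterminate form at x → 0⁺.
Rewrite the product as ln(x) / x^(-2) and apply L'Hôpital, or use the standard hierarchy x^(-2) ≫ |ln x| as x → 0⁺.
The indeterminate product → 0, so the limit = 0.

Final answer: 0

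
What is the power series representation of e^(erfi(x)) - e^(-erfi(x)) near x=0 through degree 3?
x^3·(8/(3·π^(3/2)) + 4/(3·√(π))) + 4·x/√(π)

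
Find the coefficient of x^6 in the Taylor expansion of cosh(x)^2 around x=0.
Expand to order 6: cosh(x)^2 = 2·x^6/45 + x^4/3 + x^2 + 1 + O(x^7).
The coefficient of x^6 is 2/45.

Final answer: 2/45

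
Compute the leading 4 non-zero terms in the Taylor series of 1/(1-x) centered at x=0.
x^3 + x^2 + x + 1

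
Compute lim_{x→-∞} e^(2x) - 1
Evaluate the dominant behaviour as x → -∞; each term tends to a finite value or vanishes.
Limit = -1.

Final answer: -1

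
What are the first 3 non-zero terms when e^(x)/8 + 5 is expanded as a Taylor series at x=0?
x^2/16 + x/8 + 41/8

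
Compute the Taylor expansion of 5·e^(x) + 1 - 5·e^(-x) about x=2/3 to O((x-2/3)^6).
(-5 + e^(2/3) + 5·e^(4/3))·e^(-2/3) + (5 + 5·e^(4/3))·e^(-2/3)·(x - 2/3) + (-5 + 5·e^(4/3))·e^(-2/3)·(x - 2/3)^2/2 + (5 + 5·e^(4/3))·e^(-2/3)·(x - 2/3)^3/6 + (-5 + 5·e^(4/3))·e^(-2/3)·(x - 2/3)^4/24 + (1 + e^(4/3))·e^(-2/3)·(x - 2/3)^5/24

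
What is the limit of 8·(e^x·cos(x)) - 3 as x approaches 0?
Direct substitution at x = 0 gives 5.

Final answer: 5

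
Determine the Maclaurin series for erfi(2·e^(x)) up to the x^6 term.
244297·x^6·e^(4)/(180·√(π)) + 16321·x^5·e^(4)/(30·√(π)) + 1193·x^4·e^(4)/(6·√(π)) + 194·x^3·e^(4)/(3·√(π)) + 18·x^2·e^(4)/√(π) + 4·x·e^(4)/√(π) + erfi(2)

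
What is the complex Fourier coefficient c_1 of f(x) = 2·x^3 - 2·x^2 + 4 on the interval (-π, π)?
Compute the real Fourier coefficients first: a_1 = 8, b_1 = -24 + 4·π^2.
Then c_1 = (a_1 − i·b_1)/2 = 4 - 2·i·π^2 + 12·i.

Final answer: 4 - 2·i·π^2 + 12·i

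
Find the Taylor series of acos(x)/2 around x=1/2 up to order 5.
π/6 - √(3)·(x - 1/2)/3 - √(3)·(x - 1/2)^2/9 - 4·√(3)·(x - 1/2)^3/27 - 14·√(3)·(x - 1/2)^4/81 - 304·√(3)·(x - 1/2)^5/1215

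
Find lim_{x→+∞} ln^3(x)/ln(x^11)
This is an ∞/∞ indeterminate form as x → +∞.
Write ln(x^11) = 11·ln(x), reducing the quotient to ln^2(x)/11 → ∞.
Limit = ∞.

Final answer: ∞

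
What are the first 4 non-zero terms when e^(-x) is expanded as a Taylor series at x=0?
-x^3/6 + x^2/2 - x + 1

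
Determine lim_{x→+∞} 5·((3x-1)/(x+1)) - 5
Evaluate the dominant behaviour as x → +∞; each term tends to a finite value or vanishes.
Limit = 10.

Final answer: 10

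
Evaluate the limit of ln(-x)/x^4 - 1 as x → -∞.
The quotient is an ∞/∞ indeterminate form as x → -∞.
Compare growth rates of the dominant terms (exponentials ≫ polynomials ≫ logarithms), or apply L'Hôpital's rule; the quotient → 0.
Adding the constant: 0 - 1 = -1. Limit = -1.

Final answer: -1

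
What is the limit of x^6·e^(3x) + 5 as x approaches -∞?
The product is a 0·∞ indeterminate form at x → -∞.
Rewrite the product as x^6 / e^(-3x) (an ∞/∞ form) and apply L'Hôpital, or use the standard hierarchy e^(3|x|) ≫ |x^6| as x → -∞.
The indeterminate product → 0, so the limit = 5.

Final answer: 5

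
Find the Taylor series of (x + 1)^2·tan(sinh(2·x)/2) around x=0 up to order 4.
2·x^4 + 2·x^3 + 2·x^2 + x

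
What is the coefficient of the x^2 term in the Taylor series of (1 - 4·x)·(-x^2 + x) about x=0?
Expand to order 2: (1 - 4·x)·(-x^2 + x) = -5·x^2 + x + O(x^3).
The coefficient of x^2 is -5.

Final answer: -5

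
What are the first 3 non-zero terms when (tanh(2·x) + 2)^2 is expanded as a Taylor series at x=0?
4·x^2 + 8·x + 4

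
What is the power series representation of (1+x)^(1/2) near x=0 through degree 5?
7·x^5/256 - 5·x^4/128 + x^3/16 - x^2/8 + x/2 + 1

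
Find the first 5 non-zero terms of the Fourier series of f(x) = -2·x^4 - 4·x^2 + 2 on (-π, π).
(-80 + 16·π^2)·cos(x) + (2 - 4·π^2)·cos(2·x) + (16/27 + 16·π^2/9)·cos(3·x) + (-π^2 - 5/8)·cos(4·x) - 2·π^4/5 - 4·π^2/3 + 2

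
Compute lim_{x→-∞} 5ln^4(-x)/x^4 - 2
The quotient is an ∞/∞ indeterminate form as x → -∞.
Compare growth rates of the dominant terms (exponentials ≫ polynomials ≫ logarithms), or apply L'Hôpital's rule; the quotient → 0.
Adding the constant: 0 - 2 = -2. Limit = -2.

Final answer: -2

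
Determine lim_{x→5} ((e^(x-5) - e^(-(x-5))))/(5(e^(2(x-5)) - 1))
Both numerator and denominator → 0 as x → 5; this is a 0/0 indeterminate form.
Expand each to leading order near x = 5: numerator ~ 2·(x - 5), denominator ~ 10·(x - 5).
The limit of the ratio is 1/5.

Final answer: 1/5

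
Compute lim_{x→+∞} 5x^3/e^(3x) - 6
The quotient is an ∞/∞ indeterminate form as x → +∞.
The exponential denominator e^(3x) dominates the polynomial numerator (e^x ≫ x^3 as x → ∞), so the quotient → 0.
Adding the constant: 0 - 6 = -6. Limit = -6.

Final answer: -6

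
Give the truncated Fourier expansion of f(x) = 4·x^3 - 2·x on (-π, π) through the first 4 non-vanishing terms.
(-52 + 8·π^2)·sin(x) + (8 - 4·π^2)·sin(2·x) + (-28/9 + 8·π^2/3)·sin(3·x) + (7/4 - 2·π^2)·sin(4·x)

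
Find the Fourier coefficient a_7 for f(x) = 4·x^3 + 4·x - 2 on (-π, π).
a_7 = (1/π) ∫_{-π}^{π} f(x)·cos(7x) dx.
Evaluate the integral (use parity and integration by parts as needed): a_7 = 0.

Final answer: 0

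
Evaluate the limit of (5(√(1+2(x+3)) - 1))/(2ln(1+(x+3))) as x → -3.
Both numerator and denominator → 0 as x → -3; this is a 0/0 indeterminate form.
Expand each to leading order near x = -3: numerator ~ 5·(x + 3), denominator ~ 2·(x + 3).
The limit of the ratio is 5/2.

Final answer: 5/2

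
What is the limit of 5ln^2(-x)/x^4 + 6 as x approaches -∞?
The quotient is an ∞/∞ indeterminate form as x → -∞.
Compare growth rates of the dominant terms (exponentials ≫ polynomials ≫ logarithms), or apply L'Hôpital's rule; the quotient → 0.
Adding the constant: 0 + 6 = 6. Limit = 6.

Final answer: 6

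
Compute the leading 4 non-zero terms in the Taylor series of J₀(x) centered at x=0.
-x^6/2304 + x^4/64 - x^2/4 + 1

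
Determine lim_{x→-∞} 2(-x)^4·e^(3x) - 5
The product is a 0·∞ indeterminate form at x → -∞.
Rewrite the product as 2(-x)^4 / e^(-3x) (an ∞/∞ form) and apply L'Hôpital, or use the standard hierarchy e^(3|x|) ≫ |(-x)^4| as x → -∞.
The indeterminate product → 0, so the limit = -5.

Final answer: -5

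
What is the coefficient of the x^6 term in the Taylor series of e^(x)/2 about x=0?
Expand to order 6: e^(x)/2 = x^6/1440 + x^5/240 + x^4/48 + x^3/12 + x^2/4 + x/2 + 1/2 + O(x^7).
The coefficient of x^6 is 1/1440.

Final answer: 1/1440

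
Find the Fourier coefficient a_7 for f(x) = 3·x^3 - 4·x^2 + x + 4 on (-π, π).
a_7 = (1/π) ∫_{-π}^{π} f(x)·cos(7x) dx.
Evaluate the integral (use parity and integration by parts as needed): a_7 = 16/49.

Final answer: 16/49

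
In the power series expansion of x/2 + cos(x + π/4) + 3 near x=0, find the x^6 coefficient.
Expand to order 6: x/2 + cos(x + π/4) + 3 = -√(2)·x^6/1440 - √(2)·x^5/240 + √(2)·x^4/48 + √(2)·x^3/12 - √(2)·x^2/4 + x·(1/2 - √(2)/2) + √(2)/2 + 3 + O(x^7).
The coefficient of x^6 is -√(2)/1440.

Final answer: -√(2)/1440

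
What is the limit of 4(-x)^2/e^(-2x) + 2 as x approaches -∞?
The quotient is an ∞/∞ indeterminate form as x → -∞.
Compare growth rates of the dominant terms (exponentials ≫ polynomials ≫ logarithms), or apply L'Hôpital's rule; the quotient → 0.
Adding the constant: 0 + 2 = 2. Limit = 2.

Final answer: 2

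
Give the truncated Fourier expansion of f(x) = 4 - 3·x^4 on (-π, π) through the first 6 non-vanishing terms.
(-144 + 24·π^2)·cos(x) + (9 - 6·π^2)·cos(2·x) + (-16/9 + 8·π^2/3)·cos(3·x) + (9/16 - 3·π^2/2)·cos(4·x) + (-144/625 + 24·π^2/25)·cos(5·x) - 3·π^4/5 + 4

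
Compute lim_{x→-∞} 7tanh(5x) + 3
Evaluate the dominant behaviour as x → -∞; each term tends to a finite value or vanishes.
Limit = -4.

Final answer: -4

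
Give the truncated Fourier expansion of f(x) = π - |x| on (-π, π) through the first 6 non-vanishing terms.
4·cos(x)/π + 4·cos(3·x)/(9·π) + 4·cos(5·x)/(25·π) + 4·cos(7·x)/(49·π) + 4·cos(9·x)/(81·π) + π/2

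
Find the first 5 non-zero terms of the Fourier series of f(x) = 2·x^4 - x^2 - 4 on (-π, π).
(100 - 16·π^2)·cos(x) + (-7 + 4·π^2)·cos(2·x) + (44/27 - 16·π^2/9)·cos(3·x) + (-5/8 + π^2)·cos(4·x) - 4 - π^2/3 + 2·π^4/5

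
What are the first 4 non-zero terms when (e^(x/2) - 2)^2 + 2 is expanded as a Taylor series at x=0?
x^4/32 + x^3/12 - x + 3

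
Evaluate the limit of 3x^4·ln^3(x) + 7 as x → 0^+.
The product is a 0·∞ indeterminate form at x → 0⁺.
Rewrite the product as 3·ln^3(x) / x^(-4) and apply L'Hôpital, or use the standard hierarchy x^(-4) ≫ |ln x|^3 as x → 0⁺.
The indeterminate product → 0, so the limit = 7.

Final answer: 7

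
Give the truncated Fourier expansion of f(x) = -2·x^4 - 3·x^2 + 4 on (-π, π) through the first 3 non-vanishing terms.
(-84 + 16·π^2)·cos(x) + (3 - 4·π^2)·cos(2·x) - 2·π^4/5 - π^2 + 4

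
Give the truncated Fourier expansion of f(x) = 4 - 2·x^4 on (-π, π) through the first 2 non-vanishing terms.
(-96 + 16·π^2)·cos(x) - 2·π^4/5 + 4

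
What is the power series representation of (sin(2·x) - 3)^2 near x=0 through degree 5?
-8·x^5/5 - 16·x^4/3 + 8·x^3 + 4·x^2 - 12·x + 9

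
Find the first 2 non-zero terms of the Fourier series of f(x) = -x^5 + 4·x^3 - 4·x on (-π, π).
(-296 - 2·π^4 + 48·π^2)·sin(x) + (-9·π^2 + 35/2 + π^4)·sin(2·x)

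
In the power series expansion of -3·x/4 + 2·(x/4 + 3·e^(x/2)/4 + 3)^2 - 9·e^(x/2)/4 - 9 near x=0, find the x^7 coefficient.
Expand to order 7: -3·x/4 + 2·(x/4 + 3·e^(x/2)/4 + 3)^2 - 9·e^(x/2)/4 - 9 = 43·x^7/172032 + 39·x^6/20480 + 67·x^5/5120 + 41·x^4/512 + 27·x^3/64 + 61·x^2/32 + 15·x/2 + 135/8 + O(x^8).
The coefficient of x^7 is 43/172032.

Final answer: 43/172032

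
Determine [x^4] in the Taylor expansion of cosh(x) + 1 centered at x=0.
Expand to order 4: cosh(x) + 1 = x^4/24 + x^2/2 + 2 + O(x^5).
The coefficient of x^4 is 1/24.

Final answer: 1/24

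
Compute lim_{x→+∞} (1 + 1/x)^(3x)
As x → +∞: write (1 + 1/x)^(3x) = ((1 + 1/x)^x)^3 → (e^1)^3 = e^3.
Limit = e^(3).

Final answer: e^(3)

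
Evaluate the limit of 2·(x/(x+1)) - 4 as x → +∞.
Evaluate the dominant behaviour as x → +∞; each term tends to a finite value or vanishes.
Limit = -2.

Final answer: -2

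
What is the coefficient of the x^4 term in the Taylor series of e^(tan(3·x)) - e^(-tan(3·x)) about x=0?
Expand to order 4: e^(tan(3·x)) - e^(-tan(3·x)) = 27·x^3 + 6·x + O(x^5).
The coefficient of x^4 is 0.

Final answer: 0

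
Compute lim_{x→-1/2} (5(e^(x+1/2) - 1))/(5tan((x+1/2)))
Both numerator and denominator → 0 as x → -1/2; this is a 0/0 indeterminate form.
Expand each to leading order near x = -1/2: numerator ~ 5·(x + 1/2), denominator ~ 5·(x + 1/2).
The limit of the ratio is 1.

Final answer: 1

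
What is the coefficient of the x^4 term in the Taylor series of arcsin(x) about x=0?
Expand to order 4: arcsin(x) = x^3/6 + x + O(x^5).
The coefficient of x^4 is 0.

Final answer: 0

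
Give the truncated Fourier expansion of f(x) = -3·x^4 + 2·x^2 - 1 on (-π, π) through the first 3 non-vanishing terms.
(-152 + 24·π^2)·cos(x) + (11 - 6·π^2)·cos(2·x) - 3·π^4/5 - 1 + 2·π^2/3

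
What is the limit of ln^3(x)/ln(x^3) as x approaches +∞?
This is an ∞/∞ indeterminate form as x → +∞.
Write ln(x^3) = 3·ln(x), reducing the quotient to ln^2(x)/3 → ∞.
Limit = ∞.

Final answer: ∞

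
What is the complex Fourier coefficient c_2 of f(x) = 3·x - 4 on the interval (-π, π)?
Compute the real Fourier coefficients first: a_2 = 0, b_2 = -3.
Then c_2 = (a_2 − i·b_2)/2 = 3·i/2.

Final answer: 3·i/2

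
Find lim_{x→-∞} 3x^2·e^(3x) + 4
The product is a 0·∞ indeterminate form at x → -∞.
Rewrite the product as 3x^2 / e^(-3x) (an ∞/∞ form) and apply L'Hôpital, or use the standard hierarchy e^(3|x|) ≫ |x^2| as x → -∞.
The indeterminate product → 0, so the limit = 4.

Final answer: 4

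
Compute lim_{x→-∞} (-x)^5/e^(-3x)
This is an ∞/∞ indeterminate form as x → -∞.
Compare growth rates of the dominant terms (exponentials ≫ polynomials ≫ logarithms), or apply L'Hôpital's rule; the quotient → 0.
Limit = 0.

Final answer: 0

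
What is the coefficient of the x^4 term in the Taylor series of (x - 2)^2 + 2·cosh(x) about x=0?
Expand to order 4: (x - 2)^2 + 2·cosh(x) = x^4/12 + 2·x^2 - 4·x + 6 + O(x^5).
The coefficient of x^4 is 1/12.

Final answer: 1/12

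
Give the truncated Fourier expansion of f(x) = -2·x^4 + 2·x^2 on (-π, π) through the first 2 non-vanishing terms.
(-104 + 16·π^2)·cos(x) - 2·π^4/5 + 2·π^2/3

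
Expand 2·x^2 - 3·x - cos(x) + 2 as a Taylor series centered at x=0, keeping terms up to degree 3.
5·x^2/2 - 3·x + 1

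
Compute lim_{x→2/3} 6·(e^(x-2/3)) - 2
Direct substitution at x = 2/3 gives 4.

Final answer: 4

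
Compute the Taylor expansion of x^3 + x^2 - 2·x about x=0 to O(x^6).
x^3 + x^2 - 2·x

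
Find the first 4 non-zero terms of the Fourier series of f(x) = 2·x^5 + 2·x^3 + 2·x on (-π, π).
(-76·π^2 + 4·π^4 + 460)·sin(x) + (-2·π^4 - 14 + 8·π^2)·sin(2·x) + (-44·π^2/27 + 196/81 + 4·π^4/3)·sin(3·x) + (-π^4 - 35/32 + π^2/4)·sin(4·x)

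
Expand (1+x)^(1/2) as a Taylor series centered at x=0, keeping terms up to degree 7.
33·x^7/2048 - 21·x^6/1024 + 7·x^5/256 - 5·x^4/128 + x^3/16 - x^2/8 + x/2 + 1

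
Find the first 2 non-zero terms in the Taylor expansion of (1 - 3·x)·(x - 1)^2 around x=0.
1 - 5·x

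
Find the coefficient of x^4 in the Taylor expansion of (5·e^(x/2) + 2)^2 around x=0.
Expand to order 4: (5·e^(x/2) + 2)^2 = 35·x^4/32 + 55·x^3/12 + 15·x^2 + 35·x + 49 + O(x^5).
The coefficient of x^4 is 35/32.

Final answer: 35/32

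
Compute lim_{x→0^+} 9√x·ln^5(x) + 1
The product is a 0·∞ indeterminate form at x → 0⁺.
Rewrite the product as 9·ln^5(x) / x^(-1/2) and apply L'Hôpital, or use the standard hierarchy x^(-1/2) ≫ |ln x|^5 as x → 0⁺.
The indeterminate product → 0, so the limit = 1.

Final answer: 1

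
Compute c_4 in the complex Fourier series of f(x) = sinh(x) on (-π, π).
Compute the real Fourier coefficients first: a_4 = 0, b_4 = -8·sinh(π)/(17·π).
Then c_4 = (a_4 − i·b_4)/2 = 4·i·sinh(π)/(17·π).

Final answer: 4·i·sinh(π)/(17·π)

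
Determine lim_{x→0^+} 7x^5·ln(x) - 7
The product is a 0·∞ indeterminate form at x → 0⁺.
Rewrite the product as 7·ln(x) / x^(-5) and apply L'Hôpital, or use the standard hierarchy x^(-5) ≫ |ln x| as x → 0⁺.
The indeterminate product → 0, so the limit = -7.

Final answer: -7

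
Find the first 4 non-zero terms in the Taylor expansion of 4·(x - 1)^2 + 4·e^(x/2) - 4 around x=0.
x^3/12 + 9·x^2/2 - 6·x + 4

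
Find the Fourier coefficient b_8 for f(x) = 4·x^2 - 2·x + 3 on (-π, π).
b_8 = (1/π) ∫_{-π}^{π} f(x)·sin(8x) dx.
Evaluate the integral (use parity and integration by parts as needed): b_8 = 1/2.

Final answer: 1/2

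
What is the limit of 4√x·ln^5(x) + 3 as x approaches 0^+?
The product is a 0·∞ indeterminate form at x → 0⁺.
Rewrite the product as 4·ln^5(x) / x^(-1/2) and apply L'Hôpital, or use the standard hierarchy x^(-1/2) ≫ |ln x|^5 as x → 0⁺.
The indeterminate product → 0, so the limit = 3.

Final answer: 3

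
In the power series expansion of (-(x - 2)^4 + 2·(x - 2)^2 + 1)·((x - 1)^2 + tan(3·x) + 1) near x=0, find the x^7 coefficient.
Expand to order 7: (-(x - 2)^4 + 2·(x - 2)^2 + 1)·((x - 1)^2 + tan(3·x) + 1) = -1548·x^7 + 4243·x^6/5 - 2089·x^5/5 + 200·x^4 - 45·x^3 - 27·x^2 + 41·x - 14 + O(x^8).
The coefficient of x^7 is -1548.

Final answer: -1548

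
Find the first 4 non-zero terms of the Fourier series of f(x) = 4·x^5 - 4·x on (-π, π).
(-160·π^2 + 8·π^4 + 952)·sin(x) + (-4·π^4 - 26 + 20·π^2)·sin(2·x) + (-160·π^2/27 + 104/81 + 8·π^4/3)·sin(3·x) + (-2·π^4 + 17/16 + 5·π^2/2)·sin(4·x)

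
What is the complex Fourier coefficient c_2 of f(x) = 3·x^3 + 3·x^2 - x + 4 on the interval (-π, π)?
Compute the real Fourier coefficients first: a_2 = 3, b_2 = 11/2 - 3·π^2.
Then c_2 = (a_2 − i·b_2)/2 = 3/2 - 11·i/4 + 3·i·π^2/2.

Final answer: 3/2 - 11·i/4 + 3·i·π^2/2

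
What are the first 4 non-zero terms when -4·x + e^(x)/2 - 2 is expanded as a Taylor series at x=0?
x^3/12 + x^2/4 - 7·x/2 - 3/2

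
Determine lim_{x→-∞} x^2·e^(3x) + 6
The product is a 0·∞ indeterminate form at x → -∞.
Rewrite the product as x^2 / e^(-3x) (an ∞/∞ form) and apply L'Hôpital, or use the standard hierarchy e^(3|x|) ≫ |x^2| as x → -∞.
The indeterminate product → 0, so the limit = 6.

Final answer: 6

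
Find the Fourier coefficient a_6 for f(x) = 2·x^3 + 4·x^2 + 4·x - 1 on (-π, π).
a_6 = (1/π) ∫_{-π}^{π} f(x)·cos(6x) dx.
Evaluate the integral (use parity and integration by parts as needed): a_6 = 4/9.

Final answer: 4/9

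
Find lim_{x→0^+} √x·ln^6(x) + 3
The product is a 0·∞ indeterminate form at x → 0⁺.
Rewrite the product as ln^6(x) / x^(-1/2) and apply L'Hôpital, or use the standard hierarchy x^(-1/2) ≫ |ln x|^6 as x → 0⁺.
The indeterminate product → 0, so the limit = 3.

Final answer: 3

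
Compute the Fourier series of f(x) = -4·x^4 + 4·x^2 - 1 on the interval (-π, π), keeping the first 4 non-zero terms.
(-208 + 32·π^2)·cos(x) + (16 - 8·π^2)·cos(2·x) + (-112/27 + 32·π^2/9)·cos(3·x) - 4·π^4/5 - 1 + 4·π^2/3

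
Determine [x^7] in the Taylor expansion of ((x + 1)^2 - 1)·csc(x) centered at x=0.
Expand to order 7: ((x + 1)^2 - 1)·csc(x) = 31·x^7/15120 + 31·x^6/7560 + 7·x^5/360 + 7·x^4/180 + x^3/6 + x^2/3 + x + 2 + O(x^8).
The coefficient of x^7 is 31/15120.

Final answer: 31/15120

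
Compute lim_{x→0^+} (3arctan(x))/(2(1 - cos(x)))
Both numerator and denominator → 0 as x → 0^+; this is a 0/0 indeterminate form.
Expand each to leading order near x = 0: numerator ~ 3·x, denominator ~ x^2.
The limit of the ratio is ∞.

Final answer: ∞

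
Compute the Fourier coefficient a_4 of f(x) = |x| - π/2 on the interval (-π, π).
a_4 = (1/π) ∫_{-π}^{π} f(x)·cos(4x) dx.
Evaluate the integral (use parity and integration by parts as needed): a_4 = 0.

Final answer: 0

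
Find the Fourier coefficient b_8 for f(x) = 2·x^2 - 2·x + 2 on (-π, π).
b_8 = (1/π) ∫_{-π}^{π} f(x)·sin(8x) dx.
Evaluate the integral (use parity and integration by parts as needed): b_8 = 1/2.

Final answer: 1/2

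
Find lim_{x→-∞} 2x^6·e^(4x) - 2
The product is a 0·∞ indeterminate form at x → -∞.
Rewrite the product as 2x^6 / e^(-4x) (an ∞/∞ form) and apply L'Hôpital, or use the standard hierarchy e^(4|x|) ≫ |x^6| as x → -∞.
The indeterminate product → 0, so the limit = -2.

Final answer: -2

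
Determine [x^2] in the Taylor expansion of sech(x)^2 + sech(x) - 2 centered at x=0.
Expand to order 2: sech(x)^2 + sech(x) - 2 = -3·x^2/2 + O(x^3).
The coefficient of x^2 is -3/2.

Final answer: -3/2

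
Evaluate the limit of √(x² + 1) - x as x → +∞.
This is an ∞ − ∞ indeterminate form.
Multiply and divide by the conjugate √(x²+1) + x; the x² terms cancel, leaving 1/(√(x²+1)+x) → 0.
Limit = 0.

Final answer: 0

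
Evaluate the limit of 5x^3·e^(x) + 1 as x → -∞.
The product is a 0·∞ indeterminate form at x → -∞.
Rewrite the product as 5x^3 / e^(-x) (an ∞/∞ form) and apply L'Hôpital, or use the standard hierarchy e^(|x|) ≫ |x^3| as x → -∞.
The indeterminate product → 0, so the limit = 1.

Final answer: 1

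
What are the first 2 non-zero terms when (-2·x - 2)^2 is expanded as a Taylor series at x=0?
8·x + 4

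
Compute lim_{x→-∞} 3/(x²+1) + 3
Evaluate the dominant behaviour as x → -∞; each term tends to a finite value or vanishes.
Limit = 3.

Final answer: 3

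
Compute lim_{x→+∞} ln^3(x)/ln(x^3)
This is an ∞/∞ indeterminate form as x → +∞.
Write ln(x^3) = 3·ln(x), reducing the quotient to ln^2(x)/3 → ∞.
Limit = ∞.

Final answer: ∞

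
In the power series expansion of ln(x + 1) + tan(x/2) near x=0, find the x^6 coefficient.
Expand to order 6: ln(x + 1) + tan(x/2) = -x^6/6 + 49·x^5/240 - x^4/4 + 3·x^3/8 - x^2/2 + 3·x/2 + O(x^7).
The coefficient of x^6 is -1/6.

Final answer: -1/6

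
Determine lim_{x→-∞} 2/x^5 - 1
Evaluate the dominant behaviour as x → -∞; each term tends to a finite value or vanishes.
Limit = -1.

Final answer: -1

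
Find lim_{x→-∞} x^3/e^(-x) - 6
The quotient is an ∞/∞ indeterminate form as x → -∞.
Compare growth rates of the dominant terms (exponentials ≫ polynomials ≫ logarithms), or apply L'Hôpital's rule; the quotient → 0.
Adding the constant: 0 - 6 = -6. Limit = -6.

Final answer: -6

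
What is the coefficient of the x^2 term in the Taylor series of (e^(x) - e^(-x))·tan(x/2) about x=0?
Expand to order 2: (e^(x) - e^(-x))·tan(x/2) = x^2 + O(x^3).
The coefficient of x^2 is 1.

Final answer: 1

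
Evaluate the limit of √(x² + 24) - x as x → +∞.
This is an ∞ − ∞ indeterminate form.
Multiply and divide by the conjugate √(x²+24) + x; the x² terms cancel, leaving 24/(√(x²+24)+x) → 0.
Limit = 0.

Final answer: 0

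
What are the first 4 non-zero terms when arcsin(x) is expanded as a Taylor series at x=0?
5·x^7/112 + 3·x^5/40 + x^3/6 + x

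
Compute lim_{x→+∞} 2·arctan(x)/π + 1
Evaluate the dominant behaviour as x → +∞; each term tends to a finite value or vanishes.
Limit = 2.

Final answer: 2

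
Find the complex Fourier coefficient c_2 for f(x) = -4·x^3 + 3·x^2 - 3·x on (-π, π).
Compute the real Fourier coefficients first: a_2 = 3, b_2 = -3 + 4·π^2.
Then c_2 = (a_2 − i·b_2)/2 = 3/2 - 2·i·π^2 + 3·i/2.

Final answer: 3/2 - 2·i·π^2 + 3·i/2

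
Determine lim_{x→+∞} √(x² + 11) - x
This is an ∞ − ∞ indeterminate form.
Multiply and divide by the conjugate √(x²+11) + x; the x² terms cancel, leaving 11/(√(x²+11)+x) → 0.
Limit = 0.

Final answer: 0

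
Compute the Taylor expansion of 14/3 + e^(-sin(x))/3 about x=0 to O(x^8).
-x^7/270 - x^6/720 + x^5/45 - x^4/24 + x^2/6 - x/3 + 5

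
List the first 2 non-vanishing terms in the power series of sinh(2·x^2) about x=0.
4·x^6/3 + 2·x^2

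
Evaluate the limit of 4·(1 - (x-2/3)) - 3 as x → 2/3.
Direct substitution at x = 2/3 gives 1.

Final answer: 1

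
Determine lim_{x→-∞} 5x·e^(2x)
This is a 0·∞ indeterminate form at x → -∞.
Rewrite the product as 5x / e^(-2x) (an ∞/∞ form) and apply L'Hôpital, or use the standard hierarchy e^(2|x|) ≫ |x| as x → -∞.
The indeterminate product → 0, so the limit = 0.

Final answer: 0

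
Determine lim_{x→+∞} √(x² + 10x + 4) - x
This is an ∞ − ∞ indeterminate form.
Multiply and divide by the conjugate √(x²+10x + 4) + x; the x² terms cancel, leaving (10x + 4)/(√(x²+10x + 4)+x) → 10/2 = 5.
Limit = 5.

Final answer: 5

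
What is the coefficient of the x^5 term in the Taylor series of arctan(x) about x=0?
Expand to order 5: arctan(x) = x^5/5 - x^3/3 + x + O(x^6).
The coefficient of x^5 is 1/5.

Final answer: 1/5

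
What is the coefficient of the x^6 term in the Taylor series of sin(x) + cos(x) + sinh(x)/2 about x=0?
Expand to order 6: sin(x) + cos(x) + sinh(x)/2 = -x^6/720 + x^5/80 + x^4/24 - x^3/12 - x^2/2 + 3·x/2 + 1 + O(x^7).
The coefficient of x^6 is -1/720.

Final answer: -1/720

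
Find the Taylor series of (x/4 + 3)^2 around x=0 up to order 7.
x^2/16 + 3·x/2 + 9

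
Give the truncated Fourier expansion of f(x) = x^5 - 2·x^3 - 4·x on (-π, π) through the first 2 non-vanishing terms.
(-44·π^2 + 2·π^4 + 256)·sin(x) + (-π^4 - 13/2 + 7·π^2)·sin(2·x)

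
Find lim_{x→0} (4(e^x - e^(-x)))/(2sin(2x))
Both numerator and denominator → 0 as x → 0; this is a 0/0 indeterminate form.
Expand each to leading order near x = 0: numerator ~ 8·x, denominator ~ 4·x.
The limit of the ratio is 2.

Final answer: 2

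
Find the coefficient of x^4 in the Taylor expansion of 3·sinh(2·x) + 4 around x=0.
Expand to order 4: 3·sinh(2·x) + 4 = 4·x^3 + 6·x + 4 + O(x^5).
The coefficient of x^4 is 0.

Final answer: 0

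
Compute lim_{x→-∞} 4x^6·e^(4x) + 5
The product is a 0·∞ indeterminate form at x → -∞.
Rewrite the product as 4x^6 / e^(-4x) (an ∞/∞ form) and apply L'Hôpital, or use the standard hierarchy e^(4|x|) ≫ |x^6| as x → -∞.
The indeterminate product → 0, so the limit = 5.

Final answer: 5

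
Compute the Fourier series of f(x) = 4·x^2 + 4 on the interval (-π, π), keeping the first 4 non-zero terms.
-16·cos(x) + 4·cos(2·x) - 16·cos(3·x)/9 + 4 + 4·π^2/3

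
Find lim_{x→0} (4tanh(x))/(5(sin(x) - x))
Both numerator and denominator → 0 as x → 0; this is a 0/0 indeterminate form.
Expand each to leading order near x = 0: numerator ~ 4·x, denominator ~ -5·x^3/6.
The limit of the ratio is -∞.

Final answer: -∞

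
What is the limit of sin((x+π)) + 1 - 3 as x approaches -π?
Direct substitution at x = -π gives -2.

Final answer: -2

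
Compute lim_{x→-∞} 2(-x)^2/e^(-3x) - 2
The quotient is an ∞/∞ indeterminate form as x → -∞.
Compare growth rates of the dominant terms (exponentials ≫ polynomials ≫ logarithms), or apply L'Hôpital's rule; the quotient → 0.
Adding the constant: 0 - 2 = -2. Limit = -2.

Final answer: -2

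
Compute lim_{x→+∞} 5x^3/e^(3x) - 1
The quotient is an ∞/∞ indeterminate form as x → +∞.
The exponential denominator e^(3x) dominates the polynomial numerator (e^x ≫ x^3 as x → ∞), so the quotient → 0.
Adding the constant: 0 - 1 = -1. Limit = -1.

Final answer: -1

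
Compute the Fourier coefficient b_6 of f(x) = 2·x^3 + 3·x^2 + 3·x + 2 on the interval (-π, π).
b_6 = (1/π) ∫_{-π}^{π} f(x)·sin(6x) dx.
Evaluate the integral (use parity and integration by parts as needed): b_6 = -2·π^2/3 - 8/9.

Final answer: -2·π^2/3 - 8/9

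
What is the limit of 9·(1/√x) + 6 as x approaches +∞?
Evaluate the dominant behaviour as x → +∞; each term tends to a finite value or vanishes.
Limit = 6.

Final answer: 6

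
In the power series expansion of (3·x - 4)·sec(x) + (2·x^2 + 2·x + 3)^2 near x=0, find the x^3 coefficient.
Expand to order 3: (3·x - 4)·sec(x) + (2·x^2 + 2·x + 3)^2 = 19·x^3/2 + 14·x^2 + 15·x + 5 + O(x^4).
The coefficient of x^3 is 19/2.

Final answer: 19/2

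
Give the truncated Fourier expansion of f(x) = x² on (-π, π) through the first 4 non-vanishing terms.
-4·cos(x) + cos(2·x) - 4·cos(3·x)/9 + π^2/3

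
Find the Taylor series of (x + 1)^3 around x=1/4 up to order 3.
125/64 + 75·(x - 1/4)/16 + 15·(x - 1/4)^2/4 + (x - 1/4)^3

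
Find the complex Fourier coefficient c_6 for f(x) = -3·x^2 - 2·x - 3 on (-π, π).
Compute the real Fourier coefficients first: a_6 = -1/3, b_6 = 2/3.
Then c_6 = (a_6 − i·b_6)/2 = -1/6 - i/3.

Final answer: -1/6 - i/3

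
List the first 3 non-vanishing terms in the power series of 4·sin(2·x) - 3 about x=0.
-16·x^3/3 + 8·x - 3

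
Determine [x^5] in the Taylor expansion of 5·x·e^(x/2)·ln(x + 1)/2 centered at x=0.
Expand to order 5: 5·x·e^(x/2)·ln(x + 1)/2 = -5·x^5/16 + 25·x^4/48 + 5·x^2/2 + O(x^6).
The coefficient of x^5 is -5/16.

Final answer: -5/16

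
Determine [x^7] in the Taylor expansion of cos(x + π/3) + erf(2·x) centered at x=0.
Expand to order 7: cos(x + π/3) + erf(2·x) = x^7·(-128/(21·√(π)) + √(3)/10080) - x^6/1440 + x^5·(-√(3)/240 + 32/(5·√(π))) + x^4/48 + x^3·(-16/(3·√(π)) + √(3)/12) - x^2/4 + x·(-√(3)/2 + 4/√(π)) + 1/2 + O(x^8).
The coefficient of x^7 is -128/(21·√(π)) + √(3)/10080.

Final answer: -128/(21·√(π)) + √(3)/10080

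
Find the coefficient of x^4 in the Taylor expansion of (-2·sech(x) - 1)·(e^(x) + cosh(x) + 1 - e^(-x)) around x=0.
Expand to order 4: (-2·sech(x) - 1)·(e^(x) + cosh(x) + 1 - e^(-x)) = -11·x^4/24 + x^3 + x^2/2 - 6·x - 6 + O(x^5).
The coefficient of x^4 is -11/24.

Final answer: -11/24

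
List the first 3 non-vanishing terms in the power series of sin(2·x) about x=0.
4·x^5/15 - 4·x^3/3 + 2·x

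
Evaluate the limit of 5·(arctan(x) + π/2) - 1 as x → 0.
Direct substitution at x = 0 gives -1 + 5·π/2.

Final answer: -1 + 5·π/2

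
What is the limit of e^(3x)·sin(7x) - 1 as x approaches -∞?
Evaluate the dominant behaviour as x → -∞; each term tends to a finite value or vanishes.
Limit = -1.

Final answer: -1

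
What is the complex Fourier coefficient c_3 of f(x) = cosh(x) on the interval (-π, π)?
Compute the real Fourier coefficients first: a_3 = -sinh(π)/(5·π), b_3 = 0.
Then c_3 = (a_3 − i·b_3)/2 = -sinh(π)/(10·π).

Final answer: -sinh(π)/(10·π)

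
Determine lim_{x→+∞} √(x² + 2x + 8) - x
This is an ∞ − ∞ indeterminate form.
Multiply and divide by the conjugate √(x²+2x + 8) + x; the x² terms cancel, leaving (2x + 8)/(√(x²+2x + 8)+x) → 2/2 = 1.
Limit = 1.

Final answer: 1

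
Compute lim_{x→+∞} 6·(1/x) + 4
Evaluate the dominant behaviour as x → +∞; each term tends to a finite value or vanishes.
Limit = 4.

Final answer: 4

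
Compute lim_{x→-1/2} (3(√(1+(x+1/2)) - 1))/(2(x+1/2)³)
Both numerator and denominator → 0 as x → -1/2; this is a 0/0 indeterminate form.
Expand each to leading order near x = -1/2: numerator ~ 3·(x + 1/2)/2, denominator ~ 2·(x + 1/2)^3.
The limit of the ratio is ∞.

Final answer: ∞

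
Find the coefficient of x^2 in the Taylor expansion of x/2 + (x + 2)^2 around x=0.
Expand to order 2: x/2 + (x + 2)^2 = x^2 + 9·x/2 + 4 + O(x^3).
The coefficient of x^2 is 1.

Final answer: 1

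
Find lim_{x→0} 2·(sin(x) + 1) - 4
Direct substitution at x = 0 gives -2.

Final answer: -2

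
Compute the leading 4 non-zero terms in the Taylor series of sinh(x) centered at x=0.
x^7/5040 + x^5/120 + x^3/6 + x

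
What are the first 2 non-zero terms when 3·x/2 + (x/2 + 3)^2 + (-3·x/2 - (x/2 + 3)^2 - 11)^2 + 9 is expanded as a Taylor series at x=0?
369·x/2 + 418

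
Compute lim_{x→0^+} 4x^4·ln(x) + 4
The product is a 0·∞ indeterminate form at x → 0⁺.
Rewrite the product as 4·ln(x) / x^(-4) and apply L'Hôpital, or use the standard hierarchy x^(-4) ≫ |ln x| as x → 0⁺.
The indeterminate product → 0, so the limit = 4.

Final answer: 4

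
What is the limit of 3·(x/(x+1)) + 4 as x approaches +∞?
Evaluate the dominant behaviour as x → +∞; each term tends to a finite value or vanishes.
Limit = 7.

Final answer: 7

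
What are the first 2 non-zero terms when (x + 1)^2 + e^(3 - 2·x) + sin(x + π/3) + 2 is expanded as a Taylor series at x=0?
x·(5/2 - 2·e^(3)) + √(3)/2 + 3 + e^(3)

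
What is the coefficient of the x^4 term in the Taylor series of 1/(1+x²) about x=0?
Expand to order 4: 1/(1+x²) = x^4 - x^2 + 1 + O(x^5).
The coefficient of x^4 is 1.

Final answer: 1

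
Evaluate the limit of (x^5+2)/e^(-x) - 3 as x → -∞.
The quotient is an ∞/∞ indeterminate form as x → -∞.
Compare growth rates of the dominant terms (exponentials ≫ polynomials ≫ logarithms), or apply L'Hôpital's rule; the quotient → 0.
Adding the constant: 0 - 3 = -3. Limit = -3.

Final answer: -3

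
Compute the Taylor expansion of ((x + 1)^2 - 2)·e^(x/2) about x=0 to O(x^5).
21·x^4/128 + 35·x^3/48 + 15·x^2/8 + 3·x/2 - 1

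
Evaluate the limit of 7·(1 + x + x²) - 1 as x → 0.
Direct substitution at x = 0 gives 6.

Final answer: 6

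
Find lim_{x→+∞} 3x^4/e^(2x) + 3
The quotient is an ∞/∞ indeterminate form as x → +∞.
The exponential denominator e^(2x) dominates the polynomial numerator (e^x ≫ x^4 as x → ∞), so the quotient → 0.
Adding the constant: 0 + 3 = 3. Limit = 3.

Final answer: 3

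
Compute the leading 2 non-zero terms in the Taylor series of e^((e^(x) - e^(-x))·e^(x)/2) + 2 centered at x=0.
x + 3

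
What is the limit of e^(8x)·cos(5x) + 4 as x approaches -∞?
Evaluate the dominant behaviour as x → -∞; each term tends to a finite value or vanishes.
Limit = 4.

Final answer: 4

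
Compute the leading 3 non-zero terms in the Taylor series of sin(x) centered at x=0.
x^5/120 - x^3/6 + x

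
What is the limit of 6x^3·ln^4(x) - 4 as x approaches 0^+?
The product is a 0·∞ indeterminate form at x → 0⁺.
Rewrite the product as 6·ln^4(x) / x^(-3) and apply L'Hôpital, or use the standard hierarchy x^(-3) ≫ |ln x|^4 as x → 0⁺.
The indeterminate product → 0, so the limit = -4.

Final answer: -4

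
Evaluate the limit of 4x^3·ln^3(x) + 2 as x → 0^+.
The product is a 0·∞ indeterminate form at x → 0⁺.
Rewrite the product as 4·ln^3(x) / x^(-3) and apply L'Hôpital, or use the standard hierarchy x^(-3) ≫ |ln x|^3 as x → 0⁺.
The indeterminate product → 0, so the limit = 2.

Final answer: 2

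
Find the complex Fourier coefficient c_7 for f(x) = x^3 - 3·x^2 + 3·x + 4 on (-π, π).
Compute the real Fourier coefficients first: a_7 = 12/49, b_7 = 282/343 + 2·π^2/7.
Then c_7 = (a_7 − i·b_7)/2 = 6/49 - i·π^2/7 - 141·i/343.

Final answer: 6/49 - i·π^2/7 - 141·i/343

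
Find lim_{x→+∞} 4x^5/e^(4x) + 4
The quotient is an ∞/∞ indeterminate form as x → +∞.
The exponential denominator e^(4x) dominates the polynomial numerator (e^x ≫ x^5 as x → ∞), so the quotient → 0.
Adding the constant: 0 + 4 = 4. Limit = 4.

Final answer: 4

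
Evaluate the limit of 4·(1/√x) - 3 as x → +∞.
Evaluate the dominant behaviour as x → +∞; each term tends to a finite value or vanishes.
Limit = -3.

Final answer: -3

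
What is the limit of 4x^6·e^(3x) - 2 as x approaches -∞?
The product is a 0·∞ indeterminate form at x → -∞.
Rewrite the product as 4x^6 / e^(-3x) (an ∞/∞ form) and apply L'Hôpital, or use the standard hierarchy e^(3|x|) ≫ |x^6| as x → -∞.
The indeterminate product → 0, so the limit = -2.

Final answer: -2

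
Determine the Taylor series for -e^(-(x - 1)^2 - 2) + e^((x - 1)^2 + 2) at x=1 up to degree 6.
(-1 + e^(4))·e^(-2) + (1 + e^(4))·e^(-2)·(x - 1)^2 + (-1 + e^(4))·e^(-2)·(x - 1)^4/2 + (1 + e^(4))·e^(-2)·(x - 1)^6/6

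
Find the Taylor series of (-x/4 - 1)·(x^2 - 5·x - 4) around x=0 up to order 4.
-x^3/4 + x^2/4 + 6·x + 4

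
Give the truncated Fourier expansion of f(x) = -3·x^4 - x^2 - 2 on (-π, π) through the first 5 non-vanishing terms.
(-140 + 24·π^2)·cos(x) + (8 - 6·π^2)·cos(2·x) + (-4/3 + 8·π^2/3)·cos(3·x) + (5/16 - 3·π^2/2)·cos(4·x) - 3·π^4/5 - π^2/3 - 2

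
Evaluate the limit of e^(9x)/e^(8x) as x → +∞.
This is an ∞/∞ indeterminate form as x → +∞.
Rewrite e^(9x)/e^(8x) = e^((9−8)x) = e^(x); the exponent coefficient is 1 > 0 so e^(x) → ∞.
Limit = ∞.

Final answer: ∞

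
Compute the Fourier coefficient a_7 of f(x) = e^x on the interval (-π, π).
a_7 = (1/π) ∫_{-π}^{π} f(x)·cos(7x) dx.
Evaluate the integral (use parity and integration by parts as needed): a_7 = (1 - e^(2·π))·e^(-π)/(50·π).

Final answer: (1 - e^(2·π))·e^(-π)/(50·π)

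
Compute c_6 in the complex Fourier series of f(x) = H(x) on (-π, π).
Compute the real Fourier coefficients first: a_6 = 0, b_6 = 0.
Then c_6 = (a_6 − i·b_6)/2 = 0.

Final answer: 0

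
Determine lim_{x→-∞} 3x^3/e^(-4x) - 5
The quotient is an ∞/∞ indeterminate form as x → -∞.
Compare growth rates of the dominant terms (exponentials ≫ polynomials ≫ logarithms), or apply L'Hôpital's rule; the quotient → 0.
Adding the constant: 0 - 5 = -5. Limit = -5.

Final answer: -5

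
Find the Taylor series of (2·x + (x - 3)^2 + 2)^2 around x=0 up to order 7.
x^4 - 8·x^3 + 38·x^2 - 88·x + 121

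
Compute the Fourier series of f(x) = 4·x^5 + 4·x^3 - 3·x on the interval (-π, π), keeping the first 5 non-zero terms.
(-152·π^2 + 8·π^4 + 906)·sin(x) + (-4·π^4 - 21 + 16·π^2)·sin(2·x) + (-88·π^2/27 + 14/81 + 8·π^4/3)·sin(3·x) + (-2·π^4 + 21/16 + π^2/2)·sin(4·x) + (-798/625 + 8·π^2/25 + 8·π^4/5)·sin(5·x)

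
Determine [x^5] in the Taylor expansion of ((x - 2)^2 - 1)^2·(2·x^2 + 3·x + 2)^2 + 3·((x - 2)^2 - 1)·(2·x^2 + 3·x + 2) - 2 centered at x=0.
Expand to order 5: ((x - 2)^2 - 1)^2·(2·x^2 + 3·x + 2)^2 + 3·((x - 2)^2 - 1)·(2·x^2 + 3·x + 2) - 2 = 44·x^5 + 36·x^4 - 83·x^3 - 59·x^2 + 15·x + 52 + O(x^6).
The coefficient of x^5 is 44.

Final answer: 44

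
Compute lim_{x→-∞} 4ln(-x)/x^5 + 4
The quotient is an ∞/∞ indeterminate form as x → -∞.
Compare growth rates of the dominant terms (exponentials ≫ polynomials ≫ logarithms), or apply L'Hôpital's rule; the quotient → 0.
Adding the constant: 0 + 4 = 4. Limit = 4.

Final answer: 4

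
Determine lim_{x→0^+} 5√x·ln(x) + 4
The product is a 0·∞ indeterminate form at x → 0⁺.
Rewrite the product as 5·ln(x) / x^(-1/2) and apply L'Hôpital, or use the standard hierarchy x^(-1/2) ≫ |ln x| as x → 0⁺.
The indeterminate product → 0, so the limit = 4.

Final answer: 4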